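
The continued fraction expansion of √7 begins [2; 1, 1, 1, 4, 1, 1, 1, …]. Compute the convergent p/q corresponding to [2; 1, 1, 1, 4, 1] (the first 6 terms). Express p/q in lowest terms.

45/17

Use the convergent recurrence hₖ = aₖ·hₖ₋₁ + hₖ₋₂ (and likewise for the denominators kₖ):
a_0 = 2: 2/1
a_1 = 1: 3/1
a_2 = 1: 5/2
a_3 = 1: 8/3
a_4 = 4: 37/14
a_5 = 1: 45/17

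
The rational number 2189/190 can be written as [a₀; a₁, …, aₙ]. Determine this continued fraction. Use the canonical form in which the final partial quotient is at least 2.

⌊2189/190⌋ = 11, remainder 99
⌊190/99⌋ = 1, remainder 91
⌊99/91⌋ = 1, remainder 8
⌊91/8⌋ = 11, remainder 3
⌊8/3⌋ = 2, remainder 2
⌊3/2⌋ = 1, remainder 1
⌊2/1⌋ = 2, remainder 0

[11; 1, 1, 11, 2, 1, 2]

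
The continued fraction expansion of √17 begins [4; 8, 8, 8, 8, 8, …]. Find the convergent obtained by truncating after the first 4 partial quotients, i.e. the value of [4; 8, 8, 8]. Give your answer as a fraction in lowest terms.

Start with 8.
8 + 1/(8/1) = 8 + 1/8 = 65/8
8 + 1/(65/8) = 8 + 8/65 = 528/65
4 + 1/(528/65) = 4 + 65/528 = 2177/528

2177/528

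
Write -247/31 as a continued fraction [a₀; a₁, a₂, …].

[-8; 31]

Apply division with remainder until the remainder is 0:
-247 = -8·31 + 1, so a_0 = -8
31 = 31·1 + 0, so a_1 = 31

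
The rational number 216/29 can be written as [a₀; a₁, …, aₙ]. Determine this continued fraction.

216 ÷ 29 → quotient 7, remainder 13
29 ÷ 13 → quotient 2, remainder 3
13 ÷ 3 → quotient 4, remainder 1
3 ÷ 1 → quotient 3, remainder 0

[7; 2, 4, 3]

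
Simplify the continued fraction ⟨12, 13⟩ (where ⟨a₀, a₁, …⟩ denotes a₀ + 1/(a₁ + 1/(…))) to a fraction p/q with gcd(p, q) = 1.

Collapse the nested fraction from the inside out:
Start with 13.
12 + 1/(13/1) = 12 + 1/13 = 157/13

157/13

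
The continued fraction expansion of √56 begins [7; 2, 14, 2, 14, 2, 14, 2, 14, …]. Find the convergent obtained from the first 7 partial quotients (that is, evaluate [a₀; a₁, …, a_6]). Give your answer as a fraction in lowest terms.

194873/26041

Build up convergents one term at a time:
a_0 = 7: 7/1
a_1 = 2: 15/2
a_2 = 14: 217/29
a_3 = 2: 449/60
a_4 = 14: 6503/869
a_5 = 2: 13455/1798
a_6 = 14: 194873/26041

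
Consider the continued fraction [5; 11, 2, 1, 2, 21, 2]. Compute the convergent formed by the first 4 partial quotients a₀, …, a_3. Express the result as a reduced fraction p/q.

Build up convergents one term at a time:
a_0 = 5: 5/1
a_1 = 11: 56/11
a_2 = 2: 117/23
a_3 = 1: 173/34

173/34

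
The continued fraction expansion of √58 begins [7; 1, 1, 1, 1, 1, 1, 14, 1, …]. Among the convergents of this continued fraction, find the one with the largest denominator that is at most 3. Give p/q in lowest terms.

a_0 = 7: 7/1  (≤ bound)
a_1 = 1: 8/1  (≤ bound)
a_2 = 1: 15/2  (≤ bound)
a_3 = 1: 23/3  (≤ bound)
a_4 = 1: 38/5  (> 3, stop)

23/3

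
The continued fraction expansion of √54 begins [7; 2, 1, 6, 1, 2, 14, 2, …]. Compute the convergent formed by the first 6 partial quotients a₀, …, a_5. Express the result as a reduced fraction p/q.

Start with 2.
1 + 1/(2/1) = 1 + 1/2 = 3/2
6 + 1/(3/2) = 6 + 2/3 = 20/3
1 + 1/(20/3) = 1 + 3/20 = 23/20
2 + 1/(23/20) = 2 + 20/23 = 66/23
7 + 1/(66/23) = 7 + 23/66 = 485/66

485/66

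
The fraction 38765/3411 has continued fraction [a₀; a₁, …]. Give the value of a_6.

⌊38765/3411⌋ = 11, remainder 1244
⌊3411/1244⌋ = 2, remainder 923
⌊1244/923⌋ = 1, remainder 321
⌊923/321⌋ = 2, remainder 281
⌊321/281⌋ = 1, remainder 40
⌊281/40⌋ = 7, remainder 1
⌊40/1⌋ = 40, remainder 0

40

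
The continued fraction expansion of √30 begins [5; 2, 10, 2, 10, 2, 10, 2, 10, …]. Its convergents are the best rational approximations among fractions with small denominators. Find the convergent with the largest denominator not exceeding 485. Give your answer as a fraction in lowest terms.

a_0 = 5: 5/1  (≤ bound)
a_1 = 2: 11/2  (≤ bound)
a_2 = 10: 115/21  (≤ bound)
a_3 = 2: 241/44  (≤ bound)
a_4 = 10: 2525/461  (≤ bound)
a_5 = 2: 5291/966  (> 485, stop)

2525/461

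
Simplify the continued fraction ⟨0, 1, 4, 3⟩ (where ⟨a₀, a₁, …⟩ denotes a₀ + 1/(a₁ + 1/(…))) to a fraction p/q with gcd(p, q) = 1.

13/16

Compute successive convergents:
a_0 = 0: 0/1
a_1 = 1: 1/1
a_2 = 4: 4/5
a_3 = 3: 13/16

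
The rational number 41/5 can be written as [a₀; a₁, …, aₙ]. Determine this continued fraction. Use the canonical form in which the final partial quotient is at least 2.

⌊41/5⌋ = 8, remainder 1
⌊5/1⌋ = 5, remainder 0

[8; 5]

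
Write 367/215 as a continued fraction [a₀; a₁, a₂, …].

⌊367/215⌋ = 1, remainder 152
⌊215/152⌋ = 1, remainder 63
⌊152/63⌋ = 2, remainder 26
⌊63/26⌋ = 2, remainder 11
⌊26/11⌋ = 2, remainder 4
⌊11/4⌋ = 2, remainder 3
⌊4/3⌋ = 1, remainder 1
⌊3/1⌋ = 3, remainder 0

[1; 1, 2, 2, 2, 2, 1, 3]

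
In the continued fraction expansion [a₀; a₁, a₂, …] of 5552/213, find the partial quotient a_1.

Repeatedly divide and take the remainder:
5552 ÷ 213 → quotient 26, remainder 14
213 ÷ 14 → quotient 15, remainder 3

15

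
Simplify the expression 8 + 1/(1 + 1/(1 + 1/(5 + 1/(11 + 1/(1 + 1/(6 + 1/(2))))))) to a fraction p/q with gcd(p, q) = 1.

a_0 = 8: 8/1
a_1 = 1: 9/1
a_2 = 1: 17/2
a_3 = 5: 94/11
a_4 = 11: 1051/123
a_5 = 1: 1145/134
a_6 = 6: 7921/927
a_7 = 2: 16987/1988

16987/1988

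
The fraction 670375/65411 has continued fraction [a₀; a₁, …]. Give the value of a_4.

1

Repeatedly divide and take the remainder:
670375 ÷ 65411 → quotient 10, remainder 16265
65411 ÷ 16265 → quotient 4, remainder 351
16265 ÷ 351 → quotient 46, remainder 119
351 ÷ 119 → quotient 2, remainder 113
119 ÷ 113 → quotient 1, remainder 6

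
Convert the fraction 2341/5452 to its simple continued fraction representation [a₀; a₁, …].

Apply division with remainder until the remainder is 0:
2341 ÷ 5452 → quotient 0, remainder 2341
5452 ÷ 2341 → quotient 2, remainder 770
2341 ÷ 770 → quotient 3, remainder 31
770 ÷ 31 → quotient 24, remainder 26
31 ÷ 26 → quotient 1, remainder 5
26 ÷ 5 → quotient 5, remainder 1
5 ÷ 1 → quotient 5, remainder 0

[0; 2, 3, 24, 1, 5, 5]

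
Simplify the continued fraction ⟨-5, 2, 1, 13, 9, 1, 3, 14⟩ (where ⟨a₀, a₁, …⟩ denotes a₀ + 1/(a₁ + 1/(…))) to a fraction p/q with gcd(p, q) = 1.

Start with 14.
3 + 1/(14/1) = 3 + 1/14 = 43/14
1 + 1/(43/14) = 1 + 14/43 = 57/43
9 + 1/(57/43) = 9 + 43/57 = 556/57
13 + 1/(556/57) = 13 + 57/556 = 7285/556
1 + 1/(7285/556) = 1 + 556/7285 = 7841/7285
2 + 1/(7841/7285) = 2 + 7285/7841 = 22967/7841
-5 + 1/(22967/7841) = -5 + 7841/22967 = -106994/22967

-106994/22967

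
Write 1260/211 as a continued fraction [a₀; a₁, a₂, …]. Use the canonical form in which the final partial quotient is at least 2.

[5; 1, 34, 6]

1260 = 5·211 + 205, so a_0 = 5
211 = 1·205 + 6, so a_1 = 1
205 = 34·6 + 1, so a_2 = 34
6 = 6·1 + 0, so a_3 = 6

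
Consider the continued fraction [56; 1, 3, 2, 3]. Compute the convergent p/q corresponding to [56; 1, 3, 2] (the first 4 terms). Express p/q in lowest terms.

511/9

Start with 2.
3 + 1/(2/1) = 3 + 1/2 = 7/2
1 + 1/(7/2) = 1 + 2/7 = 9/7
56 + 1/(9/7) = 56 + 7/9 = 511/9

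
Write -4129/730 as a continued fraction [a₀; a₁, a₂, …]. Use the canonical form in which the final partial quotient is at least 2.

[-6; 2, 1, 9, 1, 10, 2]

Run the Euclidean algorithm, recording each quotient:
⌊-4129/730⌋ = -6, remainder 251
⌊730/251⌋ = 2, remainder 228
⌊251/228⌋ = 1, remainder 23
⌊228/23⌋ = 9, remainder 21
⌊23/21⌋ = 1, remainder 2
⌊21/2⌋ = 10, remainder 1
⌊2/1⌋ = 2, remainder 0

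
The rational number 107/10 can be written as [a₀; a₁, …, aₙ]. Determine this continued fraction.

[10; 1, 2, 3]

Apply division with remainder until the remainder is 0:
⌊107/10⌋ = 10, remainder 7
⌊10/7⌋ = 1, remainder 3
⌊7/3⌋ = 2, remainder 1
⌊3/1⌋ = 3, remainder 0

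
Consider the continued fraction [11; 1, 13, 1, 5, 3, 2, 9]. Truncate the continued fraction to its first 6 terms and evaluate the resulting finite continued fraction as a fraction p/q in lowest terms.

3365/282

Start with 3.
5 + 1/(3/1) = 5 + 1/3 = 16/3
1 + 1/(16/3) = 1 + 3/16 = 19/16
13 + 1/(19/16) = 13 + 16/19 = 263/19
1 + 1/(263/19) = 1 + 19/263 = 282/263
11 + 1/(282/263) = 11 + 263/282 = 3365/282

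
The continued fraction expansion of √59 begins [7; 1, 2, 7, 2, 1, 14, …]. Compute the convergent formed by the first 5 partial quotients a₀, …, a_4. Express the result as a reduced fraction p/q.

Start with 2.
7 + 1/(2/1) = 7 + 1/2 = 15/2
2 + 1/(15/2) = 2 + 2/15 = 32/15
1 + 1/(32/15) = 1 + 15/32 = 47/32
7 + 1/(47/32) = 7 + 32/47 = 361/47

361/47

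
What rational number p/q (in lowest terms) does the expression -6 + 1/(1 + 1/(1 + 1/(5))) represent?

-60/11

Collapse the nested fraction from the inside out:
Start with 5.
1 + 1/(5/1) = 1 + 1/5 = 6/5
1 + 1/(6/5) = 1 + 5/6 = 11/6
-6 + 1/(11/6) = -6 + 6/11 = -60/11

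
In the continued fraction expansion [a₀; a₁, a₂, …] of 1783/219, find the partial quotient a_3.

1783 = 8·219 + 31, so a_0 = 8
219 = 7·31 + 2, so a_1 = 7
31 = 15·2 + 1, so a_2 = 15
2 = 2·1 + 0, so a_3 = 2

2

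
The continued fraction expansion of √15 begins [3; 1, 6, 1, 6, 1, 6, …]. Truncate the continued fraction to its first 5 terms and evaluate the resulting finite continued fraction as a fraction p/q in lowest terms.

Starting at the tail and folding back:
Start with 6.
1 + 1/(6/1) = 1 + 1/6 = 7/6
6 + 1/(7/6) = 6 + 6/7 = 48/7
1 + 1/(48/7) = 1 + 7/48 = 55/48
3 + 1/(55/48) = 3 + 48/55 = 213/55

213/55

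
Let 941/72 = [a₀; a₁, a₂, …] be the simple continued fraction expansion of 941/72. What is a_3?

2

⌊941/72⌋ = 13, remainder 5
⌊72/5⌋ = 14, remainder 2
⌊5/2⌋ = 2, remainder 1
⌊2/1⌋ = 2, remainder 0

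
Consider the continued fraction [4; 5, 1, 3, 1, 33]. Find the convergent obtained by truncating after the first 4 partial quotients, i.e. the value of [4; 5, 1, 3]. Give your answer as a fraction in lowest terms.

a_0 = 4: 4/1
a_1 = 5: 21/5
a_2 = 1: 25/6
a_3 = 3: 96/23

96/23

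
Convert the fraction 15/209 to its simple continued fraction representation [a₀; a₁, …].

⌊15/209⌋ = 0, remainder 15
⌊209/15⌋ = 13, remainder 14
⌊15/14⌋ = 1, remainder 1
⌊14/1⌋ = 14, remainder 0

[0; 13, 1, 14]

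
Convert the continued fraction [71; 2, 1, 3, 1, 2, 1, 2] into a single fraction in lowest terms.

Start with 2.
1 + 1/(2/1) = 1 + 1/2 = 3/2
2 + 1/(3/2) = 2 + 2/3 = 8/3
1 + 1/(8/3) = 1 + 3/8 = 11/8
3 + 1/(11/8) = 3 + 8/11 = 41/11
1 + 1/(41/11) = 1 + 11/41 = 52/41
2 + 1/(52/41) = 2 + 41/52 = 145/52
71 + 1/(145/52) = 71 + 52/145 = 10347/145

10347/145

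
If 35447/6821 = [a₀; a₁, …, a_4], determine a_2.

12

Repeatedly divide and take the remainder:
35447 ÷ 6821 → quotient 5, remainder 1342
6821 ÷ 1342 → quotient 5, remainder 111
1342 ÷ 111 → quotient 12, remainder 10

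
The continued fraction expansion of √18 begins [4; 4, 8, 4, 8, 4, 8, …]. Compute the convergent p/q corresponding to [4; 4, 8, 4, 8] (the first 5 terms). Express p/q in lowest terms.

Starting at the tail and folding back:
Start with 8.
4 + 1/(8/1) = 4 + 1/8 = 33/8
8 + 1/(33/8) = 8 + 8/33 = 272/33
4 + 1/(272/33) = 4 + 33/272 = 1121/272
4 + 1/(1121/272) = 4 + 272/1121 = 4756/1121

4756/1121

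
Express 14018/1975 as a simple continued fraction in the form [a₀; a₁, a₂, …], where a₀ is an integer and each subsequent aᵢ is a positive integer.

[7; 10, 4, 3, 2, 6]

Apply division with remainder until the remainder is 0:
14018 = 7·1975 + 193, so a_0 = 7
1975 = 10·193 + 45, so a_1 = 10
193 = 4·45 + 13, so a_2 = 4
45 = 3·13 + 6, so a_3 = 3
13 = 2·6 + 1, so a_4 = 2
6 = 6·1 + 0, so a_5 = 6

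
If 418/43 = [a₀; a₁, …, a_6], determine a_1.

418 ÷ 43 → quotient 9, remainder 31
43 ÷ 31 → quotient 1, remainder 12

1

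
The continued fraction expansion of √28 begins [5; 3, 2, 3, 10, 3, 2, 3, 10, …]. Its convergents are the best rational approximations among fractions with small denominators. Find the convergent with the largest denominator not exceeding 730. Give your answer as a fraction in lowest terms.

1307/247

a_0 = 5: 5/1  (≤ bound)
a_1 = 3: 16/3  (≤ bound)
a_2 = 2: 37/7  (≤ bound)
a_3 = 3: 127/24  (≤ bound)
a_4 = 10: 1307/247  (≤ bound)
a_5 = 3: 4048/765  (> 730, stop)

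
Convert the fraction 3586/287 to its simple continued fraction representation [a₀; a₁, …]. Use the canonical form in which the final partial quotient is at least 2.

3586 ÷ 287 → quotient 12, remainder 142
287 ÷ 142 → quotient 2, remainder 3
142 ÷ 3 → quotient 47, remainder 1
3 ÷ 1 → quotient 3, remainder 0

[12; 2, 47, 3]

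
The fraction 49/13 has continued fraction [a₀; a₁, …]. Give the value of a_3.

Run the Euclidean algorithm, recording each quotient:
49 = 3·13 + 10, so a_0 = 3
13 = 1·10 + 3, so a_1 = 1
10 = 3·3 + 1, so a_2 = 3
3 = 3·1 + 0, so a_3 = 3

3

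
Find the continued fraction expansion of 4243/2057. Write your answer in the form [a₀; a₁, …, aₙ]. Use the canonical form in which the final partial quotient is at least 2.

[2; 15, 1, 17, 2, 3]

4243 ÷ 2057 → quotient 2, remainder 129
2057 ÷ 129 → quotient 15, remainder 122
129 ÷ 122 → quotient 1, remainder 7
122 ÷ 7 → quotient 17, remainder 3
7 ÷ 3 → quotient 2, remainder 1
3 ÷ 1 → quotient 3, remainder 0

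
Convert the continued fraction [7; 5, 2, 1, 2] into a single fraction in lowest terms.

309/43

Start with 2.
1 + 1/(2/1) = 1 + 1/2 = 3/2
2 + 1/(3/2) = 2 + 2/3 = 8/3
5 + 1/(8/3) = 5 + 3/8 = 43/8
7 + 1/(43/8) = 7 + 8/43 = 309/43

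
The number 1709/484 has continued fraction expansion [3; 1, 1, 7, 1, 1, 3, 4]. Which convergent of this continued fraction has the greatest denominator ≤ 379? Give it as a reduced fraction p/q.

399/113

a_0 = 3: 3/1  (≤ bound)
a_1 = 1: 4/1  (≤ bound)
a_2 = 1: 7/2  (≤ bound)
a_3 = 7: 53/15  (≤ bound)
a_4 = 1: 60/17  (≤ bound)
a_5 = 1: 113/32  (≤ bound)
a_6 = 3: 399/113  (≤ bound)
a_7 = 4: 1709/484  (> 379, stop)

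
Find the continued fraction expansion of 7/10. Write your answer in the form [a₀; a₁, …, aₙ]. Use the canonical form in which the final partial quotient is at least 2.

[0; 1, 2, 3]

⌊7/10⌋ = 0, remainder 7
⌊10/7⌋ = 1, remainder 3
⌊7/3⌋ = 2, remainder 1
⌊3/1⌋ = 3, remainder 0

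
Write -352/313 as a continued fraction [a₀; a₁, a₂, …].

-352 ÷ 313 → quotient -2, remainder 274
313 ÷ 274 → quotient 1, remainder 39
274 ÷ 39 → quotient 7, remainder 1
39 ÷ 1 → quotient 39, remainder 0

[-2; 1, 7, 39]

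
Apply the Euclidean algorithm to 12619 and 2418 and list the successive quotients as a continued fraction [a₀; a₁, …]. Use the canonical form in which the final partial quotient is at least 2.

Apply division with remainder until the remainder is 0:
12619 = 5·2418 + 529, so a_0 = 5
2418 = 4·529 + 302, so a_1 = 4
529 = 1·302 + 227, so a_2 = 1
302 = 1·227 + 75, so a_3 = 1
227 = 3·75 + 2, so a_4 = 3
75 = 37·2 + 1, so a_5 = 37
2 = 2·1 + 0, so a_6 = 2

[5; 4, 1, 1, 3, 37, 2]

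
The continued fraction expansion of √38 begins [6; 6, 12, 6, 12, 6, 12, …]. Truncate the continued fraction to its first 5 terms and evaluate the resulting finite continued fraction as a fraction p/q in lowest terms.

33294/5401

Use the convergent recurrence hₖ = aₖ·hₖ₋₁ + hₖ₋₂ (and likewise for the denominators kₖ):
a_0 = 6: 6/1
a_1 = 6: 37/6
a_2 = 12: 450/73
a_3 = 6: 2737/444
a_4 = 12: 33294/5401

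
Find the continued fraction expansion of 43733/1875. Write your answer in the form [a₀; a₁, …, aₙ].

[23; 3, 11, 1, 11, 1, 3]

Apply division with remainder until the remainder is 0:
⌊43733/1875⌋ = 23, remainder 608
⌊1875/608⌋ = 3, remainder 51
⌊608/51⌋ = 11, remainder 47
⌊51/47⌋ = 1, remainder 4
⌊47/4⌋ = 11, remainder 3
⌊4/3⌋ = 1, remainder 1
⌊3/1⌋ = 3, remainder 0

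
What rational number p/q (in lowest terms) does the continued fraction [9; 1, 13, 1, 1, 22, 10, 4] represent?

267037/26889

Start with 4.
10 + 1/(4/1) = 10 + 1/4 = 41/4
22 + 1/(41/4) = 22 + 4/41 = 906/41
1 + 1/(906/41) = 1 + 41/906 = 947/906
1 + 1/(947/906) = 1 + 906/947 = 1853/947
13 + 1/(1853/947) = 13 + 947/1853 = 25036/1853
1 + 1/(25036/1853) = 1 + 1853/25036 = 26889/25036
9 + 1/(26889/25036) = 9 + 25036/26889 = 267037/26889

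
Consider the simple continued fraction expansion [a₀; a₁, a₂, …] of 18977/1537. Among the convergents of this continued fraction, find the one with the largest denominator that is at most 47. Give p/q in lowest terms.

List convergents until the denominator exceeds the bound:
a_0 = 12: 12/1  (≤ bound)
a_1 = 2: 25/2  (≤ bound)
a_2 = 1: 37/3  (≤ bound)
a_3 = 7: 284/23  (≤ bound)
a_4 = 1: 321/26  (≤ bound)
a_5 = 1: 605/49  (> 47, stop)

321/26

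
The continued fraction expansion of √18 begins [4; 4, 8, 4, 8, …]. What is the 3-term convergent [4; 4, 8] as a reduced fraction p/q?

Use the convergent recurrence hₖ = aₖ·hₖ₋₁ + hₖ₋₂ (and likewise for the denominators kₖ):
a_0 = 4: 4/1
a_1 = 4: 17/4
a_2 = 8: 140/33

140/33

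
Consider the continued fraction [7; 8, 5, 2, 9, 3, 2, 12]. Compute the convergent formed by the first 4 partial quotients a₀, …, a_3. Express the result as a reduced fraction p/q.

641/90

Start with 2.
5 + 1/(2/1) = 5 + 1/2 = 11/2
8 + 1/(11/2) = 8 + 2/11 = 90/11
7 + 1/(90/11) = 7 + 11/90 = 641/90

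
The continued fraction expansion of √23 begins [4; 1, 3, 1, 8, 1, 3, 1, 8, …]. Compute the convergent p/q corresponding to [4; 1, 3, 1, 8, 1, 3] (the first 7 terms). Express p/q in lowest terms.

916/191

Starting at the tail and folding back:
Start with 3.
1 + 1/(3/1) = 1 + 1/3 = 4/3
8 + 1/(4/3) = 8 + 3/4 = 35/4
1 + 1/(35/4) = 1 + 4/35 = 39/35
3 + 1/(39/35) = 3 + 35/39 = 152/39
1 + 1/(152/39) = 1 + 39/152 = 191/152
4 + 1/(191/152) = 4 + 152/191 = 916/191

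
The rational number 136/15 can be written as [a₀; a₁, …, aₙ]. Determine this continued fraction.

Repeatedly divide and take the remainder:
⌊136/15⌋ = 9, remainder 1
⌊15/1⌋ = 15, remainder 0

[9; 15]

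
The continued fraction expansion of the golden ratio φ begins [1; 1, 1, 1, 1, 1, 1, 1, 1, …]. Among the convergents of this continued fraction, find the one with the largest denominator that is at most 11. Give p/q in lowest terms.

a_0 = 1: 1/1  (≤ bound)
a_1 = 1: 2/1  (≤ bound)
a_2 = 1: 3/2  (≤ bound)
a_3 = 1: 5/3  (≤ bound)
a_4 = 1: 8/5  (≤ bound)
a_5 = 1: 13/8  (≤ bound)
a_6 = 1: 21/13  (> 11, stop)

13/8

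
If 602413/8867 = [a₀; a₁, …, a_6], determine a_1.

1

⌊602413/8867⌋ = 67, remainder 8324
⌊8867/8324⌋ = 1, remainder 543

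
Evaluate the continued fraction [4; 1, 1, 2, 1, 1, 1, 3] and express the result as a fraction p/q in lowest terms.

Start with 3.
1 + 1/(3/1) = 1 + 1/3 = 4/3
1 + 1/(4/3) = 1 + 3/4 = 7/4
1 + 1/(7/4) = 1 + 4/7 = 11/7
2 + 1/(11/7) = 2 + 7/11 = 29/11
1 + 1/(29/11) = 1 + 11/29 = 40/29
1 + 1/(40/29) = 1 + 29/40 = 69/40
4 + 1/(69/40) = 4 + 40/69 = 316/69

316/69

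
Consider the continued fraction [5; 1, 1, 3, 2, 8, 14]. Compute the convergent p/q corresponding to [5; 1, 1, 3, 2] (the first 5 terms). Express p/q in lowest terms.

Compute successive convergents:
a_0 = 5: 5/1
a_1 = 1: 6/1
a_2 = 1: 11/2
a_3 = 3: 39/7
a_4 = 2: 89/16

89/16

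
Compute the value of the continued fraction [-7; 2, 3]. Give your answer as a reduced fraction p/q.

-46/7

Compute successive convergents:
a_0 = -7: -7/1
a_1 = 2: -13/2
a_2 = 3: -46/7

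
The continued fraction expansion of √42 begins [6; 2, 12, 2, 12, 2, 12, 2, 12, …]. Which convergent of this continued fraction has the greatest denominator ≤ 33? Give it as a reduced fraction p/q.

162/25

a_0 = 6: 6/1  (≤ bound)
a_1 = 2: 13/2  (≤ bound)
a_2 = 12: 162/25  (≤ bound)
a_3 = 2: 337/52  (> 33, stop)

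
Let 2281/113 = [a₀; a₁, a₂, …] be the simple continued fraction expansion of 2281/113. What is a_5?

Repeatedly divide and take the remainder:
2281 ÷ 113 → quotient 20, remainder 21
113 ÷ 21 → quotient 5, remainder 8
21 ÷ 8 → quotient 2, remainder 5
8 ÷ 5 → quotient 1, remainder 3
5 ÷ 3 → quotient 1, remainder 2
3 ÷ 2 → quotient 1, remainder 1

1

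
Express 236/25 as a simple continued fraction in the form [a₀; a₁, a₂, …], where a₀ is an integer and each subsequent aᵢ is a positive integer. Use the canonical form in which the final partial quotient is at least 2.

236 = 9·25 + 11, so a_0 = 9
25 = 2·11 + 3, so a_1 = 2
11 = 3·3 + 2, so a_2 = 3
3 = 1·2 + 1, so a_3 = 1
2 = 2·1 + 0, so a_4 = 2

[9; 2, 3, 1, 2]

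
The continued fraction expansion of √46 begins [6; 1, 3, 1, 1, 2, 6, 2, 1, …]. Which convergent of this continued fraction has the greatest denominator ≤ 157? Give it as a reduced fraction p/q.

List convergents until the denominator exceeds the bound:
a_0 = 6: 6/1  (≤ bound)
a_1 = 1: 7/1  (≤ bound)
a_2 = 3: 27/4  (≤ bound)
a_3 = 1: 34/5  (≤ bound)
a_4 = 1: 61/9  (≤ bound)
a_5 = 2: 156/23  (≤ bound)
a_6 = 6: 997/147  (≤ bound)
a_7 = 2: 2150/317  (> 157, stop)

997/147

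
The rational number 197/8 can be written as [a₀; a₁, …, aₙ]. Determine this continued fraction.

⌊197/8⌋ = 24, remainder 5
⌊8/5⌋ = 1, remainder 3
⌊5/3⌋ = 1, remainder 2
⌊3/2⌋ = 1, remainder 1
⌊2/1⌋ = 2, remainder 0

[24; 1, 1, 1, 2]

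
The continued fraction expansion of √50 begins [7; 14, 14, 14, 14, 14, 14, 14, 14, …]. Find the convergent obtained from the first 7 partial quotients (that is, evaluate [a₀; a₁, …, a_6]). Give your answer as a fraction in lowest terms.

54608393/7722793

Start with 14.
14 + 1/(14/1) = 14 + 1/14 = 197/14
14 + 1/(197/14) = 14 + 14/197 = 2772/197
14 + 1/(2772/197) = 14 + 197/2772 = 39005/2772
14 + 1/(39005/2772) = 14 + 2772/39005 = 548842/39005
14 + 1/(548842/39005) = 14 + 39005/548842 = 7722793/548842
7 + 1/(7722793/548842) = 7 + 548842/7722793 = 54608393/7722793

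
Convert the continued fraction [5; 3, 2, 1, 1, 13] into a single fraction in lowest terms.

1223/231

a_0 = 5: 5/1
a_1 = 3: 16/3
a_2 = 2: 37/7
a_3 = 1: 53/10
a_4 = 1: 90/17
a_5 = 13: 1223/231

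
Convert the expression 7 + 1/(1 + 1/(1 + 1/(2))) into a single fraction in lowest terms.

a_0 = 7: 7/1
a_1 = 1: 8/1
a_2 = 1: 15/2
a_3 = 2: 38/5

38/5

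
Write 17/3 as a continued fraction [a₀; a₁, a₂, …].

Repeatedly divide and take the remainder:
17 = 5·3 + 2, so a_0 = 5
3 = 1·2 + 1, so a_1 = 1
2 = 2·1 + 0, so a_2 = 2

[5; 1, 2]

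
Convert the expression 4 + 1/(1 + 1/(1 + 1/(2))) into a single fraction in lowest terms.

Compute successive convergents:
a_0 = 4: 4/1
a_1 = 1: 5/1
a_2 = 1: 9/2
a_3 = 2: 23/5

23/5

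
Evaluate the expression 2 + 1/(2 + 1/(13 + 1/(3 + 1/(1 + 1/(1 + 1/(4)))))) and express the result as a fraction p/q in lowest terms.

2189/882

Starting at the tail and folding back:
Start with 4.
1 + 1/(4/1) = 1 + 1/4 = 5/4
1 + 1/(5/4) = 1 + 4/5 = 9/5
3 + 1/(9/5) = 3 + 5/9 = 32/9
13 + 1/(32/9) = 13 + 9/32 = 425/32
2 + 1/(425/32) = 2 + 32/425 = 882/425
2 + 1/(882/425) = 2 + 425/882 = 2189/882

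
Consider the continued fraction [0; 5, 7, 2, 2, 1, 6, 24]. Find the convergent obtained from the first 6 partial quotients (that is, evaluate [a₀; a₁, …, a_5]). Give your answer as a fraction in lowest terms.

Build up convergents one term at a time:
a_0 = 0: 0/1
a_1 = 5: 1/5
a_2 = 7: 7/36
a_3 = 2: 15/77
a_4 = 2: 37/190
a_5 = 1: 52/267

52/267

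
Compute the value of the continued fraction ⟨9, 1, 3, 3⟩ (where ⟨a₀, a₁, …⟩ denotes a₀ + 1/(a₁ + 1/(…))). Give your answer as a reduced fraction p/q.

127/13

a_0 = 9: 9/1
a_1 = 1: 10/1
a_2 = 3: 39/4
a_3 = 3: 127/13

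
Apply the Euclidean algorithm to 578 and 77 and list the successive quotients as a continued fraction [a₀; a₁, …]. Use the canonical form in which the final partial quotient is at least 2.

[7; 1, 1, 38]

578 ÷ 77 → quotient 7, remainder 39
77 ÷ 39 → quotient 1, remainder 38
39 ÷ 38 → quotient 1, remainder 1
38 ÷ 1 → quotient 38, remainder 0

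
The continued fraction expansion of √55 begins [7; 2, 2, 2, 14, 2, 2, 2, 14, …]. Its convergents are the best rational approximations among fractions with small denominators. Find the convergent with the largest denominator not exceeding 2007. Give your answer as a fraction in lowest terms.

List convergents until the denominator exceeds the bound:
a_0 = 7: 7/1  (≤ bound)
a_1 = 2: 15/2  (≤ bound)
a_2 = 2: 37/5  (≤ bound)
a_3 = 2: 89/12  (≤ bound)
a_4 = 14: 1283/173  (≤ bound)
a_5 = 2: 2655/358  (≤ bound)
a_6 = 2: 6593/889  (≤ bound)
a_7 = 2: 15841/2136  (> 2007, stop)

6593/889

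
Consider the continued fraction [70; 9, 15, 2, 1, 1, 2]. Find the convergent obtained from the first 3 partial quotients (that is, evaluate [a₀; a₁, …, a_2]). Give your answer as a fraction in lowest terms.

Compute successive convergents:
a_0 = 70: 70/1
a_1 = 9: 631/9
a_2 = 15: 9535/136

9535/136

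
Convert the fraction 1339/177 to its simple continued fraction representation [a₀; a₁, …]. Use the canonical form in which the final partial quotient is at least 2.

[7; 1, 1, 3, 2, 1, 7]

Apply division with remainder until the remainder is 0:
1339 ÷ 177 → quotient 7, remainder 100
177 ÷ 100 → quotient 1, remainder 77
100 ÷ 77 → quotient 1, remainder 23
77 ÷ 23 → quotient 3, remainder 8
23 ÷ 8 → quotient 2, remainder 7
8 ÷ 7 → quotient 1, remainder 1
7 ÷ 1 → quotient 7, remainder 0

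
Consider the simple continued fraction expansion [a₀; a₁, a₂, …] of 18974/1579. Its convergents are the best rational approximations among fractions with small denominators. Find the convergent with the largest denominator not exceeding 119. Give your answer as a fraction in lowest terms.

a_0 = 12: 12/1  (≤ bound)
a_1 = 60: 721/60  (≤ bound)
a_2 = 1: 733/61  (≤ bound)
a_3 = 2: 2187/182  (> 119, stop)

733/61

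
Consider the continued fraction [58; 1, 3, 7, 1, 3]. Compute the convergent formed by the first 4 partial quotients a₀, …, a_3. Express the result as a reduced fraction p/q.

1704/29

Compute successive convergents:
a_0 = 58: 58/1
a_1 = 1: 59/1
a_2 = 3: 235/4
a_3 = 7: 1704/29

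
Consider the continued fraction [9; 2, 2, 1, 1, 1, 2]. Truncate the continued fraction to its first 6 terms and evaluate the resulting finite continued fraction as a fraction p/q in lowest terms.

Starting at the tail and folding back:
Start with 1.
1 + 1/(1/1) = 1 + 1/1 = 2/1
1 + 1/(2/1) = 1 + 1/2 = 3/2
2 + 1/(3/2) = 2 + 2/3 = 8/3
2 + 1/(8/3) = 2 + 3/8 = 19/8
9 + 1/(19/8) = 9 + 8/19 = 179/19

179/19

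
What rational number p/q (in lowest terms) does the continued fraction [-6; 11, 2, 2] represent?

Starting at the tail and folding back:
Start with 2.
2 + 1/(2/1) = 2 + 1/2 = 5/2
11 + 1/(5/2) = 11 + 2/5 = 57/5
-6 + 1/(57/5) = -6 + 5/57 = -337/57

-337/57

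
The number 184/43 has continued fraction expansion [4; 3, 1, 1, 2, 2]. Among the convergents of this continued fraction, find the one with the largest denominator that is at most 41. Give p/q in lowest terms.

77/18

a_0 = 4: 4/1  (≤ bound)
a_1 = 3: 13/3  (≤ bound)
a_2 = 1: 17/4  (≤ bound)
a_3 = 1: 30/7  (≤ bound)
a_4 = 2: 77/18  (≤ bound)
a_5 = 2: 184/43  (> 41, stop)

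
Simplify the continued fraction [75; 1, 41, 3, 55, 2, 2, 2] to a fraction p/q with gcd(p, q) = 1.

Starting at the tail and folding back:
Start with 2.
2 + 1/(2/1) = 2 + 1/2 = 5/2
2 + 1/(5/2) = 2 + 2/5 = 12/5
55 + 1/(12/5) = 55 + 5/12 = 665/12
3 + 1/(665/12) = 3 + 12/665 = 2007/665
41 + 1/(2007/665) = 41 + 665/2007 = 82952/2007
1 + 1/(82952/2007) = 1 + 2007/82952 = 84959/82952
75 + 1/(84959/82952) = 75 + 82952/84959 = 6454877/84959

6454877/84959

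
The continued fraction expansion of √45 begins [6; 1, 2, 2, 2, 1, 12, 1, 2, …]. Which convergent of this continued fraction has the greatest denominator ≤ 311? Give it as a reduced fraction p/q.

2046/305

List convergents until the denominator exceeds the bound:
a_0 = 6: 6/1  (≤ bound)
a_1 = 1: 7/1  (≤ bound)
a_2 = 2: 20/3  (≤ bound)
a_3 = 2: 47/7  (≤ bound)
a_4 = 2: 114/17  (≤ bound)
a_5 = 1: 161/24  (≤ bound)
a_6 = 12: 2046/305  (≤ bound)
a_7 = 1: 2207/329  (> 311, stop)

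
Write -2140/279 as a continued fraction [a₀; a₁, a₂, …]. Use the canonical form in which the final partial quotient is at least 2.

-2140 = -8·279 + 92, so a_0 = -8
279 = 3·92 + 3, so a_1 = 3
92 = 30·3 + 2, so a_2 = 30
3 = 1·2 + 1, so a_3 = 1
2 = 2·1 + 0, so a_4 = 2

[-8; 3, 30, 1, 2]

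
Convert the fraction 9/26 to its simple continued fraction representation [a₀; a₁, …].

⌊9/26⌋ = 0, remainder 9
⌊26/9⌋ = 2, remainder 8
⌊9/8⌋ = 1, remainder 1
⌊8/1⌋ = 8, remainder 0

[0; 2, 1, 8]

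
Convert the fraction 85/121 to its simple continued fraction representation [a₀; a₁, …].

[0; 1, 2, 2, 1, 3, 3]

Apply division with remainder until the remainder is 0:
85 = 0·121 + 85, so a_0 = 0
121 = 1·85 + 36, so a_1 = 1
85 = 2·36 + 13, so a_2 = 2
36 = 2·13 + 10, so a_3 = 2
13 = 1·10 + 3, so a_4 = 1
10 = 3·3 + 1, so a_5 = 3
3 = 3·1 + 0, so a_6 = 3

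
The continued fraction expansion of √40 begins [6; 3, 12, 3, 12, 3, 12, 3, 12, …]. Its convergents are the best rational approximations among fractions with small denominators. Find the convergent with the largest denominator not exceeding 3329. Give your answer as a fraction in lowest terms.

8886/1405

List convergents until the denominator exceeds the bound:
a_0 = 6: 6/1  (≤ bound)
a_1 = 3: 19/3  (≤ bound)
a_2 = 12: 234/37  (≤ bound)
a_3 = 3: 721/114  (≤ bound)
a_4 = 12: 8886/1405  (≤ bound)
a_5 = 3: 27379/4329  (> 3329, stop)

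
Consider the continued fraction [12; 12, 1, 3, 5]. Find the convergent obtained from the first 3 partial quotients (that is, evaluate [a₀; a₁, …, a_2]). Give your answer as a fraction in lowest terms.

Collapse the nested fraction from the inside out:
Start with 1.
12 + 1/(1/1) = 12 + 1/1 = 13/1
12 + 1/(13/1) = 12 + 1/13 = 157/13

157/13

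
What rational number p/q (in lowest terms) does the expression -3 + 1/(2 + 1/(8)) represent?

-43/17

a_0 = -3: -3/1
a_1 = 2: -5/2
a_2 = 8: -43/17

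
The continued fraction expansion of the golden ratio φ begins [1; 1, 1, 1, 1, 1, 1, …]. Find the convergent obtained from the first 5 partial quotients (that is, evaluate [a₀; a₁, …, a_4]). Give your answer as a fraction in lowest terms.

Start with 1.
1 + 1/(1/1) = 1 + 1/1 = 2/1
1 + 1/(2/1) = 1 + 1/2 = 3/2
1 + 1/(3/2) = 1 + 2/3 = 5/3
1 + 1/(5/3) = 1 + 3/5 = 8/5

8/5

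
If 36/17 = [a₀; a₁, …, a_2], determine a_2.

⌊36/17⌋ = 2, remainder 2
⌊17/2⌋ = 8, remainder 1
⌊2/1⌋ = 2, remainder 0

2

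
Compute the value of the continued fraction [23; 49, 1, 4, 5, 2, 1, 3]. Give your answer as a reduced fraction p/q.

350849/15241

Collapse the nested fraction from the inside out:
Start with 3.
1 + 1/(3/1) = 1 + 1/3 = 4/3
2 + 1/(4/3) = 2 + 3/4 = 11/4
5 + 1/(11/4) = 5 + 4/11 = 59/11
4 + 1/(59/11) = 4 + 11/59 = 247/59
1 + 1/(247/59) = 1 + 59/247 = 306/247
49 + 1/(306/247) = 49 + 247/306 = 15241/306
23 + 1/(15241/306) = 23 + 306/15241 = 350849/15241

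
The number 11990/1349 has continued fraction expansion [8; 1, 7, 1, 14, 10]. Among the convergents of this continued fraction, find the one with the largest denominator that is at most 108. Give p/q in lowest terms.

List convergents until the denominator exceeds the bound:
a_0 = 8: 8/1  (≤ bound)
a_1 = 1: 9/1  (≤ bound)
a_2 = 7: 71/8  (≤ bound)
a_3 = 1: 80/9  (≤ bound)
a_4 = 14: 1191/134  (> 108, stop)

80/9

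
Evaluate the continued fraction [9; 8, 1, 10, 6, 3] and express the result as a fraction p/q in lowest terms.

Work from the innermost term outward:
Start with 3.
6 + 1/(3/1) = 6 + 1/3 = 19/3
10 + 1/(19/3) = 10 + 3/19 = 193/19
1 + 1/(193/19) = 1 + 19/193 = 212/193
8 + 1/(212/193) = 8 + 193/212 = 1889/212
9 + 1/(1889/212) = 9 + 212/1889 = 17213/1889

17213/1889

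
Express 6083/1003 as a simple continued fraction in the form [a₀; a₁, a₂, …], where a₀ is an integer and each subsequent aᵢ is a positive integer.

⌊6083/1003⌋ = 6, remainder 65
⌊1003/65⌋ = 15, remainder 28
⌊65/28⌋ = 2, remainder 9
⌊28/9⌋ = 3, remainder 1
⌊9/1⌋ = 9, remainder 0

[6; 15, 2, 3, 9]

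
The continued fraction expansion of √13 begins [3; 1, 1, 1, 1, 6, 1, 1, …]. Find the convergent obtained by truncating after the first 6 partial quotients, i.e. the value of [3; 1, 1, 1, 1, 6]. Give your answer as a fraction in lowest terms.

Build up convergents one term at a time:
a_0 = 3: 3/1
a_1 = 1: 4/1
a_2 = 1: 7/2
a_3 = 1: 11/3
a_4 = 1: 18/5
a_5 = 6: 119/33

119/33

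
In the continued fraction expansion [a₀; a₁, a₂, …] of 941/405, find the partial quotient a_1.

941 = 2·405 + 131, so a_0 = 2
405 = 3·131 + 12, so a_1 = 3

3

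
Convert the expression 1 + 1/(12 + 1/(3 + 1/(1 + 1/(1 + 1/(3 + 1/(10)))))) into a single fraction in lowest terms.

Build up convergents one term at a time:
a_0 = 1: 1/1
a_1 = 12: 13/12
a_2 = 3: 40/37
a_3 = 1: 53/49
a_4 = 1: 93/86
a_5 = 3: 332/307
a_6 = 10: 3413/3156

3413/3156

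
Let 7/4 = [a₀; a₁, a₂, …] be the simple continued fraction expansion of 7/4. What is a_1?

Run the Euclidean algorithm, recording each quotient:
⌊7/4⌋ = 1, remainder 3
⌊4/3⌋ = 1, remainder 1

1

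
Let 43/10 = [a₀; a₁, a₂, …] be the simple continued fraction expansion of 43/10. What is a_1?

3

Repeatedly divide and take the remainder:
43 = 4·10 + 3, so a_0 = 4
10 = 3·3 + 1, so a_1 = 3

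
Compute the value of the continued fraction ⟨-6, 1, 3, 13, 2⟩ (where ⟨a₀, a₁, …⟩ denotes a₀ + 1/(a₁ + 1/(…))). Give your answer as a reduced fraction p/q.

-577/110

Start with 2.
13 + 1/(2/1) = 13 + 1/2 = 27/2
3 + 1/(27/2) = 3 + 2/27 = 83/27
1 + 1/(83/27) = 1 + 27/83 = 110/83
-6 + 1/(110/83) = -6 + 83/110 = -577/110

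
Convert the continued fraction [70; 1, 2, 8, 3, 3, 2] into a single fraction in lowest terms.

42125/596

Compute successive convergents:
a_0 = 70: 70/1
a_1 = 1: 71/1
a_2 = 2: 212/3
a_3 = 8: 1767/25
a_4 = 3: 5513/78
a_5 = 3: 18306/259
a_6 = 2: 42125/596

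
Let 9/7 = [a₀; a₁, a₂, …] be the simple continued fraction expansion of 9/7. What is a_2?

2

Run the Euclidean algorithm, recording each quotient:
9 = 1·7 + 2, so a_0 = 1
7 = 3·2 + 1, so a_1 = 3
2 = 2·1 + 0, so a_2 = 2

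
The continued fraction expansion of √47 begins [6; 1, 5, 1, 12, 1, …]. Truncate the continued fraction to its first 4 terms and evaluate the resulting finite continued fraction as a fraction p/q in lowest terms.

Start with 1.
5 + 1/(1/1) = 5 + 1/1 = 6/1
1 + 1/(6/1) = 1 + 1/6 = 7/6
6 + 1/(7/6) = 6 + 6/7 = 48/7

48/7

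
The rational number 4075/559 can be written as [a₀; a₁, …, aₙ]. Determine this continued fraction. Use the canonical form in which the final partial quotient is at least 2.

Apply division with remainder until the remainder is 0:
4075 = 7·559 + 162, so a_0 = 7
559 = 3·162 + 73, so a_1 = 3
162 = 2·73 + 16, so a_2 = 2
73 = 4·16 + 9, so a_3 = 4
16 = 1·9 + 7, so a_4 = 1
9 = 1·7 + 2, so a_5 = 1
7 = 3·2 + 1, so a_6 = 3
2 = 2·1 + 0, so a_7 = 2

[7; 3, 2, 4, 1, 1, 3, 2]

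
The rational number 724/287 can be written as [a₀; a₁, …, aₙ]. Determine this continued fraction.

Repeatedly divide and take the remainder:
724 = 2·287 + 150, so a_0 = 2
287 = 1·150 + 137, so a_1 = 1
150 = 1·137 + 13, so a_2 = 1
137 = 10·13 + 7, so a_3 = 10
13 = 1·7 + 6, so a_4 = 1
7 = 1·6 + 1, so a_5 = 1
6 = 6·1 + 0, so a_6 = 6

[2; 1, 1, 10, 1, 1, 6]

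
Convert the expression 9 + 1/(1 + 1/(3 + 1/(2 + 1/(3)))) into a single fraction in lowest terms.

Build up convergents one term at a time:
a_0 = 9: 9/1
a_1 = 1: 10/1
a_2 = 3: 39/4
a_3 = 2: 88/9
a_4 = 3: 303/31

303/31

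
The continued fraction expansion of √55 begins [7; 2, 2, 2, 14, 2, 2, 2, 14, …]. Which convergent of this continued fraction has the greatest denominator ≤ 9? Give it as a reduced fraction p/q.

37/5

List convergents until the denominator exceeds the bound:
a_0 = 7: 7/1  (≤ bound)
a_1 = 2: 15/2  (≤ bound)
a_2 = 2: 37/5  (≤ bound)
a_3 = 2: 89/12  (> 9, stop)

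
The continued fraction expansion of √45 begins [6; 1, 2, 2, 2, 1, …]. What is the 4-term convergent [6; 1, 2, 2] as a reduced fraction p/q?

a_0 = 6: 6/1
a_1 = 1: 7/1
a_2 = 2: 20/3
a_3 = 2: 47/7

47/7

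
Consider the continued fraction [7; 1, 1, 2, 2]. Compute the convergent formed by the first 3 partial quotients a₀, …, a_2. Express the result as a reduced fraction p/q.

Work from the innermost term outward:
Start with 1.
1 + 1/(1/1) = 1 + 1/1 = 2/1
7 + 1/(2/1) = 7 + 1/2 = 15/2

15/2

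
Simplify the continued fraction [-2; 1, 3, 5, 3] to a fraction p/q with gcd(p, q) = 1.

Build up convergents one term at a time:
a_0 = -2: -2/1
a_1 = 1: -1/1
a_2 = 3: -5/4
a_3 = 5: -26/21
a_4 = 3: -83/67

-83/67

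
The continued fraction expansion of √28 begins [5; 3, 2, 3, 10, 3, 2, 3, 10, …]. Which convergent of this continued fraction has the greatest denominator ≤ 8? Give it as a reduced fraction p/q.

37/7

List convergents until the denominator exceeds the bound:
a_0 = 5: 5/1  (≤ bound)
a_1 = 3: 16/3  (≤ bound)
a_2 = 2: 37/7  (≤ bound)
a_3 = 3: 127/24  (> 8, stop)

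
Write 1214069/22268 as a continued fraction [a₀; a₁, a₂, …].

⌊1214069/22268⌋ = 54, remainder 11597
⌊22268/11597⌋ = 1, remainder 10671
⌊11597/10671⌋ = 1, remainder 926
⌊10671/926⌋ = 11, remainder 485
⌊926/485⌋ = 1, remainder 441
⌊485/441⌋ = 1, remainder 44
⌊441/44⌋ = 10, remainder 1
⌊44/1⌋ = 44, remainder 0

[54; 1, 1, 11, 1, 1, 10, 44]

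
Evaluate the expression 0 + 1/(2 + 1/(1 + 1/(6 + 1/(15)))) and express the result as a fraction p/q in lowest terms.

Start with 15.
6 + 1/(15/1) = 6 + 1/15 = 91/15
1 + 1/(91/15) = 1 + 15/91 = 106/91
2 + 1/(106/91) = 2 + 91/106 = 303/106
0 + 1/(303/106) = 0 + 106/303 = 106/303

106/303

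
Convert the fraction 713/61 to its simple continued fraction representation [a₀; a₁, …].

[11; 1, 2, 4, 1, 3]

713 ÷ 61 → quotient 11, remainder 42
61 ÷ 42 → quotient 1, remainder 19
42 ÷ 19 → quotient 2, remainder 4
19 ÷ 4 → quotient 4, remainder 3
4 ÷ 3 → quotient 1, remainder 1
3 ÷ 1 → quotient 3, remainder 0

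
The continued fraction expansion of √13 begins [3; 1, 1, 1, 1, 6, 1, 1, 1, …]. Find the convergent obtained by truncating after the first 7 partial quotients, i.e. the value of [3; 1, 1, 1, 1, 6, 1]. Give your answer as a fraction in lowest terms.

137/38

a_0 = 3: 3/1
a_1 = 1: 4/1
a_2 = 1: 7/2
a_3 = 1: 11/3
a_4 = 1: 18/5
a_5 = 6: 119/33
a_6 = 1: 137/38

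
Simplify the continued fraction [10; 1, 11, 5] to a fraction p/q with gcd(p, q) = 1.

a_0 = 10: 10/1
a_1 = 1: 11/1
a_2 = 11: 131/12
a_3 = 5: 666/61

666/61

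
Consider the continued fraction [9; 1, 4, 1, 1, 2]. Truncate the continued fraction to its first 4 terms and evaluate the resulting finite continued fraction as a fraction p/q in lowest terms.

Start with 1.
4 + 1/(1/1) = 4 + 1/1 = 5/1
1 + 1/(5/1) = 1 + 1/5 = 6/5
9 + 1/(6/5) = 9 + 5/6 = 59/6

59/6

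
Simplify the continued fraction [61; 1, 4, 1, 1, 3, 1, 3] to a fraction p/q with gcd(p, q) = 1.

11684/189

Build up convergents one term at a time:
a_0 = 61: 61/1
a_1 = 1: 62/1
a_2 = 4: 309/5
a_3 = 1: 371/6
a_4 = 1: 680/11
a_5 = 3: 2411/39
a_6 = 1: 3091/50
a_7 = 3: 11684/189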